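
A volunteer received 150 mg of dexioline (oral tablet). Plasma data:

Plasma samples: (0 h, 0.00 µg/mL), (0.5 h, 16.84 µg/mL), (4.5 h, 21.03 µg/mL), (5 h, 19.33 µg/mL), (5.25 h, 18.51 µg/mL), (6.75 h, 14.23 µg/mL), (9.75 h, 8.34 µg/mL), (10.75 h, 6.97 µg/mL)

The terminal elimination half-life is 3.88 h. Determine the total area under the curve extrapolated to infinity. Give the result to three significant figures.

Trapezoidal AUC_0→10.75:
  [0→0.5]: (0.00+16.84)/2 × 0.5 = 4.21
  [0.5→4.5]: (16.84+21.03)/2 × 4 = 75.74
  [4.5→5]: (21.03+19.33)/2 × 0.5 = 10.09
  [5→5.25]: (19.33+18.51)/2 × 0.25 = 4.73
  [5.25→6.75]: (18.51+14.23)/2 × 1.5 = 24.555
  [6.75→9.75]: (14.23+8.34)/2 × 3 = 33.855
  [9.75→10.75]: (8.34+6.97)/2 × 1 = 7.655
  Sum = 160.835 µg/mL·h
k_e = ln2 / t½ = 0.693147 / 3.88 = 0.1786 h^-1
Extrapolated tail: C_last / k_e = 6.97 / 0.1786 = 39.026
AUC_0→∞ = 160.835 + 39.026 = 199.861 µg/mL·h

AUC = 200 µg/mL·h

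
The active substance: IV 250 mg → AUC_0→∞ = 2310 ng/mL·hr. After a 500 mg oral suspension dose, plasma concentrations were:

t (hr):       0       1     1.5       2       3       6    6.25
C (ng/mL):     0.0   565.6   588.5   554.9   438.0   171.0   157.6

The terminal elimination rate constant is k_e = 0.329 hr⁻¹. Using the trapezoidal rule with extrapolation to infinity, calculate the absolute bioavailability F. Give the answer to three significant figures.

Trapezoidal AUC_0→6.25 (oral suspension):
  [0→1]: (0.0+565.6)/2 × 1 = 282.8
  [1→1.5]: (565.6+588.5)/2 × 0.5 = 288.525
  [1.5→2]: (588.5+554.9)/2 × 0.5 = 285.85
  [2→3]: (554.9+438.0)/2 × 1 = 496.45
  [3→6]: (438.0+171.0)/2 × 3 = 913.5
  [6→6.25]: (171.0+157.6)/2 × 0.25 = 41.075
  Sum = 2308.2 ng/mL·hr
Tail: C_last/k_e = 157.6/0.329 = 479.027
AUC_0→∞ (oral suspension) = 2308.2 + 479.027 = 2787.227 ng/mL·hr
F = (AUC_ev/D_ev)/(AUC_iv/D_iv) = (2787.227/500)/(2310/250) = 5.574454/9.24 = 0.6033

F = 0.603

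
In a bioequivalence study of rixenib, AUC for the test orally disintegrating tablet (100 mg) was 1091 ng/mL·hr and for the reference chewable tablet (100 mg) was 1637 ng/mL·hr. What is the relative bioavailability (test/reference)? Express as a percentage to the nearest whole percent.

F_rel = (AUC_test/D_test) / (AUC_ref/D_ref)
      = (1091/100) / (1637/100)
      = 10.91 / 16.37 = 0.6665 = 66.65%

F_rel = 67%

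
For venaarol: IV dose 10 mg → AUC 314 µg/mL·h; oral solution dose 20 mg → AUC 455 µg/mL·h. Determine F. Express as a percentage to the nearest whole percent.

F = (AUC_ev / D_ev) / (AUC_iv / D_iv)
  = (455/20) / (314/10)
  = 22.75 / 31.4 = 0.7245
  = 72.45%

F = 72%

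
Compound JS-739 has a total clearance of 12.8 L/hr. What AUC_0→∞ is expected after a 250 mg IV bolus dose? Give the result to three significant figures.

AUC = 19.5 mg/L·hr

AUC_0→∞ = Dose_iv / CL
        = 250 / 12.8 = 19.53125 mg/L·hr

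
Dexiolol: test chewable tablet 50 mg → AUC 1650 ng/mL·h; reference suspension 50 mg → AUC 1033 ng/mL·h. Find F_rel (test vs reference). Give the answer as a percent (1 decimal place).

F_rel = (AUC_test/D_test) / (AUC_ref/D_ref)
      = (1650/50) / (1033/50)
      = 33 / 20.66 = 1.5973 = 159.73%

F_rel = 159.7%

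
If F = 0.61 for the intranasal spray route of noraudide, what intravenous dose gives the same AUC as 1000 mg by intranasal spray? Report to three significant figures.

D_iv = 610 mg

Systemic exposure from an extravascular dose = F × D_ev, so the equivalent IV dose is F × D_ev.
D_iv = F × D_ev = 0.61 × 1000 = 610 mg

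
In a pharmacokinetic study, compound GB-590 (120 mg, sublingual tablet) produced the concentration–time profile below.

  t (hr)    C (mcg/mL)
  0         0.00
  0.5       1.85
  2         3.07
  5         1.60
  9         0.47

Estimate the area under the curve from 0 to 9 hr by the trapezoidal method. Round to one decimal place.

Trapezoidal AUC_0→9:
  [0→0.5]: (0.00+1.85)/2 × 0.5 = 0.4625
  [0.5→2]: (1.85+3.07)/2 × 1.5 = 3.69
  [2→5]: (3.07+1.60)/2 × 3 = 7.005
  [5→9]: (1.60+0.47)/2 × 4 = 4.14
  Sum = 15.2975 mcg/mL·hr

AUC = 15.3 mcg/mL·hr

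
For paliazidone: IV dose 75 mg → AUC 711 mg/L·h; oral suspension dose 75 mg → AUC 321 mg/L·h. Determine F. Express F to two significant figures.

F = 0.45

F = (AUC_ev / D_ev) / (AUC_iv / D_iv)
  = (321/75) / (711/75)
  = 4.28 / 9.48 = 0.4515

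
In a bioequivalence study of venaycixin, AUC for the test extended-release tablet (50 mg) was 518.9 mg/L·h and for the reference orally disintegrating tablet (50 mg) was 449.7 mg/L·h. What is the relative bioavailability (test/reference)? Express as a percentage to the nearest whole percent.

F_rel = 115%

F_rel = (AUC_test/D_test) / (AUC_ref/D_ref)
      = (518.9/50) / (449.7/50)
      = 10.378 / 8.994 = 1.1539 = 115.39%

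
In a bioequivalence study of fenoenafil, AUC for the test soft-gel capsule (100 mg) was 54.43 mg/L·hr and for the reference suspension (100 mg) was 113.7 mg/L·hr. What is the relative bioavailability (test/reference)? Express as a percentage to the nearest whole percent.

F_rel = 48%

F_rel = (AUC_test/D_test) / (AUC_ref/D_ref)
      = (54.43/100) / (113.7/100)
      = 0.5443 / 1.137 = 0.4787 = 47.87%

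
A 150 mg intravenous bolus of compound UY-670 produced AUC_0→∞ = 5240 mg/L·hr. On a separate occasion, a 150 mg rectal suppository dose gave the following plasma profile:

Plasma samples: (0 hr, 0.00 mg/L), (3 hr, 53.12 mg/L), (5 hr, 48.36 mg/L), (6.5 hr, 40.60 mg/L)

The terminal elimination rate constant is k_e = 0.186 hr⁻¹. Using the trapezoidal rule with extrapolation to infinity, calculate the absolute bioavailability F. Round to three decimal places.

F = 0.089

Trapezoidal AUC_0→6.5 (rectal suppository):
  [0→3]: (0.00+53.12)/2 × 3 = 79.68
  [3→5]: (53.12+48.36)/2 × 2 = 101.48
  [5→6.5]: (48.36+40.60)/2 × 1.5 = 66.72
  Sum = 247.88 mg/L·hr
Tail: C_last/k_e = 40.60/0.186 = 218.280
AUC_0→∞ (rectal suppository) = 247.88 + 218.280 = 466.16 mg/L·hr
F = (AUC_ev/D_ev)/(AUC_iv/D_iv) = (466.16/150)/(5240/150) = 3.10773/34.9333 = 0.0890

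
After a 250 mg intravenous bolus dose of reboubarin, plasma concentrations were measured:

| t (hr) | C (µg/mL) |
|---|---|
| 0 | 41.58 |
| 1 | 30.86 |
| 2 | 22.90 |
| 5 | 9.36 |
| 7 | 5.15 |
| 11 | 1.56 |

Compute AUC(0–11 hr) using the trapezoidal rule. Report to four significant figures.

Trapezoidal AUC_0→11:
  [0→1]: (41.58+30.86)/2 × 1 = 36.22
  [1→2]: (30.86+22.90)/2 × 1 = 26.88
  [2→5]: (22.90+9.36)/2 × 3 = 48.39
  [5→7]: (9.36+5.15)/2 × 2 = 14.51
  [7→11]: (5.15+1.56)/2 × 4 = 13.42
  Sum = 139.42 µg/mL·hr

AUC = 139.4 µg/mL·hr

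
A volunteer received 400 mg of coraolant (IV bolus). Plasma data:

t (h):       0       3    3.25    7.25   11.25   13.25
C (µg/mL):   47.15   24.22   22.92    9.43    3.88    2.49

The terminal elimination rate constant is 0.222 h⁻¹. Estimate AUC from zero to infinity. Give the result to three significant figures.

AUC = 222 µg/mL·h

Trapezoidal AUC_0→13.25:
  [0→3]: (47.15+24.22)/2 × 3 = 107.055
  [3→3.25]: (24.22+22.92)/2 × 0.25 = 5.8925
  [3.25→7.25]: (22.92+9.43)/2 × 4 = 64.7
  [7.25→11.25]: (9.43+3.88)/2 × 4 = 26.62
  [11.25→13.25]: (3.88+2.49)/2 × 2 = 6.37
  Sum = 210.6375 µg/mL·h
Extrapolated tail: C_last / k_e = 2.49 / 0.222 = 11.216
AUC_0→∞ = 210.6375 + 11.216 = 221.8535 µg/mL·h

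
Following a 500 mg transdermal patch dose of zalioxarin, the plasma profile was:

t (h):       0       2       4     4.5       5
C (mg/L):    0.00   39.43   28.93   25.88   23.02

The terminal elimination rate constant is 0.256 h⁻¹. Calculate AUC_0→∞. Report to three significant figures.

Trapezoidal AUC_0→5:
  [0→2]: (0.00+39.43)/2 × 2 = 39.43
  [2→4]: (39.43+28.93)/2 × 2 = 68.36
  [4→4.5]: (28.93+25.88)/2 × 0.5 = 13.7025
  [4.5→5]: (25.88+23.02)/2 × 0.5 = 12.225
  Sum = 133.7175 mg/L·h
Extrapolated tail: C_last / k_e = 23.02 / 0.256 = 89.922
AUC_0→∞ = 133.7175 + 89.922 = 223.6395 mg/L·h

AUC = 224 mg/L·h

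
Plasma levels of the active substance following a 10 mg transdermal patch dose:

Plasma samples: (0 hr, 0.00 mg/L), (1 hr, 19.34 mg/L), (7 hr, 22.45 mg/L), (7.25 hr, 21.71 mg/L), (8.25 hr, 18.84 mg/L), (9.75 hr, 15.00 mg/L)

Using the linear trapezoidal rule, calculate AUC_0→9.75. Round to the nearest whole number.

Trapezoidal AUC_0→9.75:
  [0→1]: (0.00+19.34)/2 × 1 = 9.67
  [1→7]: (19.34+22.45)/2 × 6 = 125.37
  [7→7.25]: (22.45+21.71)/2 × 0.25 = 5.52
  [7.25→8.25]: (21.71+18.84)/2 × 1 = 20.275
  [8.25→9.75]: (18.84+15.00)/2 × 1.5 = 25.38
  Sum = 186.215 mg/L·hr

AUC = 186 mg/L·hr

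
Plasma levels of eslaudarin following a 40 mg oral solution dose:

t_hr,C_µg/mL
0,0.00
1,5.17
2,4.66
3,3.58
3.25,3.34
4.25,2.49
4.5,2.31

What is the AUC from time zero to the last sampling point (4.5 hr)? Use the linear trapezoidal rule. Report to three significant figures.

AUC = 16.0 µg/mL·hr

Trapezoidal AUC_0→4.5:
  [0→1]: (0.00+5.17)/2 × 1 = 2.585
  [1→2]: (5.17+4.66)/2 × 1 = 4.915
  [2→3]: (4.66+3.58)/2 × 1 = 4.12
  [3→3.25]: (3.58+3.34)/2 × 0.25 = 0.865
  [3.25→4.25]: (3.34+2.49)/2 × 1 = 2.915
  [4.25→4.5]: (2.49+2.31)/2 × 0.25 = 0.6
  Sum = 16.0 µg/mL·hr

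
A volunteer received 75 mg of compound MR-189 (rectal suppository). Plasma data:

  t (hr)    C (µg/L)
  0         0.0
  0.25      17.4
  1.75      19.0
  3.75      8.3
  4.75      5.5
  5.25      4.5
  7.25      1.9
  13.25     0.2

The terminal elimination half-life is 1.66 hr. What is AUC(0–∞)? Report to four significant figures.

Trapezoidal AUC_0→13.25:
  [0→0.25]: (0.0+17.4)/2 × 0.25 = 2.175
  [0.25→1.75]: (17.4+19.0)/2 × 1.5 = 27.3
  [1.75→3.75]: (19.0+8.3)/2 × 2 = 27.3
  [3.75→4.75]: (8.3+5.5)/2 × 1 = 6.9
  [4.75→5.25]: (5.5+4.5)/2 × 0.5 = 2.5
  [5.25→7.25]: (4.5+1.9)/2 × 2 = 6.4
  [7.25→13.25]: (1.9+0.2)/2 × 6 = 6.3
  Sum = 78.875 µg/L·hr
k_e = ln2 / t½ = 0.693147 / 1.66 = 0.4176 hr^-1
Extrapolated tail: C_last / k_e = 0.2 / 0.4176 = 0.479
AUC_0→∞ = 78.875 + 0.479 = 79.354 µg/L·hr

AUC = 79.35 µg/L·hr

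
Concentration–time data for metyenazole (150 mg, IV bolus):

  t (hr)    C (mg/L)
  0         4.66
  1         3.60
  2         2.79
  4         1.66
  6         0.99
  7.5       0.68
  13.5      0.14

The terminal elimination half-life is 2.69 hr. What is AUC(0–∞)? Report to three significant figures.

AUC = 18.7 mg/L·hr

Trapezoidal AUC_0→13.5:
  [0→1]: (4.66+3.60)/2 × 1 = 4.13
  [1→2]: (3.60+2.79)/2 × 1 = 3.195
  [2→4]: (2.79+1.66)/2 × 2 = 4.45
  [4→6]: (1.66+0.99)/2 × 2 = 2.65
  [6→7.5]: (0.99+0.68)/2 × 1.5 = 1.2525
  [7.5→13.5]: (0.68+0.14)/2 × 6 = 2.46
  Sum = 18.1375 mg/L·hr
k_e = ln2 / t½ = 0.693147 / 2.69 = 0.2577 hr^-1
Extrapolated tail: C_last / k_e = 0.14 / 0.2577 = 0.543
AUC_0→∞ = 18.1375 + 0.543 = 18.6805 mg/L·hr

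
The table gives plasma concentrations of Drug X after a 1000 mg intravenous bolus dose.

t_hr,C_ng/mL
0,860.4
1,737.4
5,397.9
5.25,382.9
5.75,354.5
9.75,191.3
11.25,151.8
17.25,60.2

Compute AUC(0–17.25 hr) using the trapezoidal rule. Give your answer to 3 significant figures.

Trapezoidal AUC_0→17.25:
  [0→1]: (860.4+737.4)/2 × 1 = 798.9
  [1→5]: (737.4+397.9)/2 × 4 = 2270.6
  [5→5.25]: (397.9+382.9)/2 × 0.25 = 97.6
  [5.25→5.75]: (382.9+354.5)/2 × 0.5 = 184.35
  [5.75→9.75]: (354.5+191.3)/2 × 4 = 1091.6
  [9.75→11.25]: (191.3+151.8)/2 × 1.5 = 257.325
  [11.25→17.25]: (151.8+60.2)/2 × 6 = 636.0
  Sum = 5336.375 ng/mL·hr

AUC = 5340 ng/mL·hr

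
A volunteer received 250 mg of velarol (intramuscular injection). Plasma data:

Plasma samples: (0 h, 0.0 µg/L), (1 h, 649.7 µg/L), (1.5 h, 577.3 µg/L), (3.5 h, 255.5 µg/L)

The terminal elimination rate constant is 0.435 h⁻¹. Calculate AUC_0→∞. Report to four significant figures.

AUC = 2052 µg/L·h

Trapezoidal AUC_0→3.5:
  [0→1]: (0.0+649.7)/2 × 1 = 324.85
  [1→1.5]: (649.7+577.3)/2 × 0.5 = 306.75
  [1.5→3.5]: (577.3+255.5)/2 × 2 = 832.8
  Sum = 1464.4 µg/L·h
Extrapolated tail: C_last / k_e = 255.5 / 0.435 = 587.356
AUC_0→∞ = 1464.4 + 587.356 = 2051.756 µg/L·h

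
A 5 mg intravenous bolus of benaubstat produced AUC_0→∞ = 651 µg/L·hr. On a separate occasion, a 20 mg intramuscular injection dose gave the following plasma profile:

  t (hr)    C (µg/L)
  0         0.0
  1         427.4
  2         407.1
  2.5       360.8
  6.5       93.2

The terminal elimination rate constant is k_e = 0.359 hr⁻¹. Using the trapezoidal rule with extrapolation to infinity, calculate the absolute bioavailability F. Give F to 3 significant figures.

F = 0.764

Trapezoidal AUC_0→6.5 (intramuscular injection):
  [0→1]: (0.0+427.4)/2 × 1 = 213.7
  [1→2]: (427.4+407.1)/2 × 1 = 417.25
  [2→2.5]: (407.1+360.8)/2 × 0.5 = 191.975
  [2.5→6.5]: (360.8+93.2)/2 × 4 = 908.0
  Sum = 1730.925 µg/L·hr
Tail: C_last/k_e = 93.2/0.359 = 259.610
AUC_0→∞ (intramuscular injection) = 1730.925 + 259.610 = 1990.535 µg/L·hr
F = (AUC_ev/D_ev)/(AUC_iv/D_iv) = (1990.535/20)/(651/5) = 99.52675/130.2 = 0.7644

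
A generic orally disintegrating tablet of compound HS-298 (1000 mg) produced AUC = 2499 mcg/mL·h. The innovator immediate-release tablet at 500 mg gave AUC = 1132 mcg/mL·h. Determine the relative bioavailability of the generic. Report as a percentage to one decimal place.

F_rel = 110.4%

F_rel = (AUC_test/D_test) / (AUC_ref/D_ref)
      = (2499/1000) / (1132/500)
      = 2.499 / 2.264 = 1.1038 = 110.38%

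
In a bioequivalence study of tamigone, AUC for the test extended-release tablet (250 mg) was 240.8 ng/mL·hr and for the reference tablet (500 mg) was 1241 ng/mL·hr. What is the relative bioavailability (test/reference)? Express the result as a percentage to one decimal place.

F_rel = (AUC_test/D_test) / (AUC_ref/D_ref)
      = (240.8/250) / (1241/500)
      = 0.9632 / 2.482 = 0.3881 = 38.81%

F_rel = 38.8%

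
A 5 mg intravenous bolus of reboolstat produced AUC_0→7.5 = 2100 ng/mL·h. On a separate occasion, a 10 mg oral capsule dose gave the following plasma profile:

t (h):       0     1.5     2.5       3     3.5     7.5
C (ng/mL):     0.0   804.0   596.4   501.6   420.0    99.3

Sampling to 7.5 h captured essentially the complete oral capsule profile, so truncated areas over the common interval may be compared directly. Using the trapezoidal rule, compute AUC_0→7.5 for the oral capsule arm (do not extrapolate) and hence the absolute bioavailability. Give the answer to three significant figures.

F = 0.678

Trapezoidal AUC_0→7.5 (oral capsule):
  [0→1.5]: (0.0+804.0)/2 × 1.5 = 603.0
  [1.5→2.5]: (804.0+596.4)/2 × 1 = 700.2
  [2.5→3]: (596.4+501.6)/2 × 0.5 = 274.5
  [3→3.5]: (501.6+420.0)/2 × 0.5 = 230.4
  [3.5→7.5]: (420.0+99.3)/2 × 4 = 1038.6
  Sum = 2846.7 ng/mL·h
F = (AUC_ev/D_ev)/(AUC_iv/D_iv) = (2846.7/10)/(2100/5) = 284.67/420 = 0.6778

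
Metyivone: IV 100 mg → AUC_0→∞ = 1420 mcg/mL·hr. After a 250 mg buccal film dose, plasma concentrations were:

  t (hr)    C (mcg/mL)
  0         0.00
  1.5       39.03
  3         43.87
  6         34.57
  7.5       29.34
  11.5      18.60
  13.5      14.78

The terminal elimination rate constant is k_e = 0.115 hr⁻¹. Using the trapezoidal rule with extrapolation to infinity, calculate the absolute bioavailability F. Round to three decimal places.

F = 0.145

Trapezoidal AUC_0→13.5 (buccal film):
  [0→1.5]: (0.00+39.03)/2 × 1.5 = 29.2725
  [1.5→3]: (39.03+43.87)/2 × 1.5 = 62.175
  [3→6]: (43.87+34.57)/2 × 3 = 117.66
  [6→7.5]: (34.57+29.34)/2 × 1.5 = 47.9325
  [7.5→11.5]: (29.34+18.60)/2 × 4 = 95.88
  [11.5→13.5]: (18.60+14.78)/2 × 2 = 33.38
  Sum = 386.3 mcg/mL·hr
Tail: C_last/k_e = 14.78/0.115 = 128.522
AUC_0→∞ (buccal film) = 386.3 + 128.522 = 514.822 mcg/mL·hr
F = (AUC_ev/D_ev)/(AUC_iv/D_iv) = (514.822/250)/(1420/100) = 2.059288/14.2 = 0.1450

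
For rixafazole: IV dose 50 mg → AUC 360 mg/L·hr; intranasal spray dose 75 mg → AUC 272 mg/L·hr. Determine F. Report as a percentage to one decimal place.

F = (AUC_ev / D_ev) / (AUC_iv / D_iv)
  = (272/75) / (360/50)
  = 3.62667 / 7.2 = 0.5037
  = 50.37%

F = 50.4%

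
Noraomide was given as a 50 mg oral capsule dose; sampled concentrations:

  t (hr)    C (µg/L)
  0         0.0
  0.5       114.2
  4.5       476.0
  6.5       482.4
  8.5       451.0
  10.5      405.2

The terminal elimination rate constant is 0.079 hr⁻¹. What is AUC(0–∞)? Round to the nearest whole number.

AUC = 9086 µg/L·hr

Trapezoidal AUC_0→10.5:
  [0→0.5]: (0.0+114.2)/2 × 0.5 = 28.55
  [0.5→4.5]: (114.2+476.0)/2 × 4 = 1180.4
  [4.5→6.5]: (476.0+482.4)/2 × 2 = 958.4
  [6.5→8.5]: (482.4+451.0)/2 × 2 = 933.4
  [8.5→10.5]: (451.0+405.2)/2 × 2 = 856.2
  Sum = 3956.95 µg/L·hr
Extrapolated tail: C_last / k_e = 405.2 / 0.079 = 5129.114
AUC_0→∞ = 3956.95 + 5129.114 = 9086.064 µg/L·hr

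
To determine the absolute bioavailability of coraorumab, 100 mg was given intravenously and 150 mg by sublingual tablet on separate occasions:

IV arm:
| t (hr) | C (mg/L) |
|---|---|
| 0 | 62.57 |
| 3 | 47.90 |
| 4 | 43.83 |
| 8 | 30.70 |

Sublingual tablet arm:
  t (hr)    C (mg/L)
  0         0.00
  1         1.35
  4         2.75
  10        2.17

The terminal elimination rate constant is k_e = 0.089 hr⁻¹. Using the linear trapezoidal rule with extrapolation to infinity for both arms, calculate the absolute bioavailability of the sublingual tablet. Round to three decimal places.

F = 0.043

Trapezoidal AUC_0→8 (IV):
  [0→3]: (62.57+47.90)/2 × 3 = 165.705
  [3→4]: (47.90+43.83)/2 × 1 = 45.865
  [4→8]: (43.83+30.70)/2 × 4 = 149.06
  Sum = 360.63 mg/L·hr
IV tail: 30.70/0.089 = 344.944; AUC_iv,0→∞ = 360.63 + 344.944 = 705.574 mg/L·hr
Trapezoidal AUC_0→10 (sublingual tablet):
  [0→1]: (0.00+1.35)/2 × 1 = 0.675
  [1→4]: (1.35+2.75)/2 × 3 = 6.15
  [4→10]: (2.75+2.17)/2 × 6 = 14.76
  Sum = 21.585 mg/L·hr
sublingual tablet tail: 2.17/0.089 = 24.382; AUC_ev,0→∞ = 21.585 + 24.382 = 45.967 mg/L·hr
F = (AUC_ev/D_ev)/(AUC_iv/D_iv) = (45.967/150)/(705.574/100) = 0.306447/7.05574 = 0.0434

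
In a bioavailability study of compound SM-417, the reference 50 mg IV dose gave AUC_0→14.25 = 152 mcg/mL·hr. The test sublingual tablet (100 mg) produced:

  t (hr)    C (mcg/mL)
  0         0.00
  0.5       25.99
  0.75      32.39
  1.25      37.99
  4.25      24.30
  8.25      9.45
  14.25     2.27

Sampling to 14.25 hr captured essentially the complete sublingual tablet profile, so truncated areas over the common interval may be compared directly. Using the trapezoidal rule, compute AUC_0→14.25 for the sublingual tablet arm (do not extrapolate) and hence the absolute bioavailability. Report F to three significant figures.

F = 0.748

Trapezoidal AUC_0→14.25 (sublingual tablet):
  [0→0.5]: (0.00+25.99)/2 × 0.5 = 6.4975
  [0.5→0.75]: (25.99+32.39)/2 × 0.25 = 7.2975
  [0.75→1.25]: (32.39+37.99)/2 × 0.5 = 17.595
  [1.25→4.25]: (37.99+24.30)/2 × 3 = 93.435
  [4.25→8.25]: (24.30+9.45)/2 × 4 = 67.5
  [8.25→14.25]: (9.45+2.27)/2 × 6 = 35.16
  Sum = 227.485 mcg/mL·hr
F = (AUC_ev/D_ev)/(AUC_iv/D_iv) = (227.485/100)/(152/50) = 2.27485/3.04 = 0.7483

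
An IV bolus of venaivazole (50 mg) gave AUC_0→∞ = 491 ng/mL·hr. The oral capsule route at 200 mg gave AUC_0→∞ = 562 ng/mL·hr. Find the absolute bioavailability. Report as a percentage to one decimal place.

F = 28.6%

F = (AUC_ev / D_ev) / (AUC_iv / D_iv)
  = (562/200) / (491/50)
  = 2.81 / 9.82 = 0.2862
  = 28.62%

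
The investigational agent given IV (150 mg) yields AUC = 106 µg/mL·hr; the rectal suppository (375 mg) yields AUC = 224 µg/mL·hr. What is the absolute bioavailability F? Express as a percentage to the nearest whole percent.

F = (AUC_ev / D_ev) / (AUC_iv / D_iv)
  = (224/375) / (106/150)
  = 0.597333 / 0.706667 = 0.8453
  = 84.53%

F = 85%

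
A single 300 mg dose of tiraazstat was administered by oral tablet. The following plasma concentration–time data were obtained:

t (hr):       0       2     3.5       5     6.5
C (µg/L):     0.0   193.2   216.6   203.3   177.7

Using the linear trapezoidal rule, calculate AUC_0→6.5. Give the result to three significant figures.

Trapezoidal AUC_0→6.5:
  [0→2]: (0.0+193.2)/2 × 2 = 193.2
  [2→3.5]: (193.2+216.6)/2 × 1.5 = 307.35
  [3.5→5]: (216.6+203.3)/2 × 1.5 = 314.925
  [5→6.5]: (203.3+177.7)/2 × 1.5 = 285.75
  Sum = 1101.225 µg/L·hr

AUC = 1100 µg/L·hr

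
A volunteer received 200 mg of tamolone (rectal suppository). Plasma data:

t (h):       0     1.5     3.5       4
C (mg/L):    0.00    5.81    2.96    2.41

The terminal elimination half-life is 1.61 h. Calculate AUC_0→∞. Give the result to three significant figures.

Trapezoidal AUC_0→4:
  [0→1.5]: (0.00+5.81)/2 × 1.5 = 4.3575
  [1.5→3.5]: (5.81+2.96)/2 × 2 = 8.77
  [3.5→4]: (2.96+2.41)/2 × 0.5 = 1.3425
  Sum = 14.47 mg/L·h
k_e = ln2 / t½ = 0.693147 / 1.61 = 0.4305 h^-1
Extrapolated tail: C_last / k_e = 2.41 / 0.4305 = 5.598
AUC_0→∞ = 14.47 + 5.598 = 20.068 mg/L·h

AUC = 20.1 mg/L·h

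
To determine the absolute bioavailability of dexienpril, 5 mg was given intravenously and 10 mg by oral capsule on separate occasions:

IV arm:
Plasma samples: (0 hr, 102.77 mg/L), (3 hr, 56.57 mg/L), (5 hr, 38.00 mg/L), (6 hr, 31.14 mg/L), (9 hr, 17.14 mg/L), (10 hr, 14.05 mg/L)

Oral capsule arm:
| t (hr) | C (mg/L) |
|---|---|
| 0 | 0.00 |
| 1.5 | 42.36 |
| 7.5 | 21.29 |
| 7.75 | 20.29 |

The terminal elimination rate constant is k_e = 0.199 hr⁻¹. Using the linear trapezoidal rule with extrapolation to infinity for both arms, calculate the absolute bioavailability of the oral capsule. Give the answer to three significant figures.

F = 0.313

Trapezoidal AUC_0→10 (IV):
  [0→3]: (102.77+56.57)/2 × 3 = 239.01
  [3→5]: (56.57+38.00)/2 × 2 = 94.57
  [5→6]: (38.00+31.14)/2 × 1 = 34.57
  [6→9]: (31.14+17.14)/2 × 3 = 72.42
  [9→10]: (17.14+14.05)/2 × 1 = 15.595
  Sum = 456.165 mg/L·hr
IV tail: 14.05/0.199 = 70.603; AUC_iv,0→∞ = 456.165 + 70.603 = 526.768 mg/L·hr
Trapezoidal AUC_0→7.75 (oral capsule):
  [0→1.5]: (0.00+42.36)/2 × 1.5 = 31.77
  [1.5→7.5]: (42.36+21.29)/2 × 6 = 190.95
  [7.5→7.75]: (21.29+20.29)/2 × 0.25 = 5.1975
  Sum = 227.9175 mg/L·hr
oral capsule tail: 20.29/0.199 = 101.960; AUC_ev,0→∞ = 227.9175 + 101.960 = 329.8775 mg/L·hr
F = (AUC_ev/D_ev)/(AUC_iv/D_iv) = (329.8775/10)/(526.768/5) = 32.98775/105.3536 = 0.3131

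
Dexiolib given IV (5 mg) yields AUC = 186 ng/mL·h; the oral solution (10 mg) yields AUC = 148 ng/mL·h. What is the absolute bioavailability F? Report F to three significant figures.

F = 0.398

F = (AUC_ev / D_ev) / (AUC_iv / D_iv)
  = (148/10) / (186/5)
  = 14.8 / 37.2 = 0.3978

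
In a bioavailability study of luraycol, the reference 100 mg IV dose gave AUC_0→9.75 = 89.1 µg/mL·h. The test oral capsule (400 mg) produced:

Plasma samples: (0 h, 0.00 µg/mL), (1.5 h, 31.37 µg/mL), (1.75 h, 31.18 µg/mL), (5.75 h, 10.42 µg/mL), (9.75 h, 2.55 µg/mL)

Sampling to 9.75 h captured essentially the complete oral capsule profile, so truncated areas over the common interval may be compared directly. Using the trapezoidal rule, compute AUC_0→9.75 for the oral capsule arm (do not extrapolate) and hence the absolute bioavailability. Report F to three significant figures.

Trapezoidal AUC_0→9.75 (oral capsule):
  [0→1.5]: (0.00+31.37)/2 × 1.5 = 23.5275
  [1.5→1.75]: (31.37+31.18)/2 × 0.25 = 7.81875
  [1.75→5.75]: (31.18+10.42)/2 × 4 = 83.2
  [5.75→9.75]: (10.42+2.55)/2 × 4 = 25.94
  Sum = 140.48625 µg/mL·h
F = (AUC_ev/D_ev)/(AUC_iv/D_iv) = (140.48625/400)/(89.1/100) = 0.351216/0.891 = 0.3942

F = 0.394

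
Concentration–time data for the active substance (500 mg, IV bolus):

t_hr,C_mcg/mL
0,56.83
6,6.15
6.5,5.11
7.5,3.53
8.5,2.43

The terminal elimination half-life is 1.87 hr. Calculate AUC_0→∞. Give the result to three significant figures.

Trapezoidal AUC_0→8.5:
  [0→6]: (56.83+6.15)/2 × 6 = 188.94
  [6→6.5]: (6.15+5.11)/2 × 0.5 = 2.815
  [6.5→7.5]: (5.11+3.53)/2 × 1 = 4.32
  [7.5→8.5]: (3.53+2.43)/2 × 1 = 2.98
  Sum = 199.055 mcg/mL·hr
k_e = ln2 / t½ = 0.693147 / 1.87 = 0.3707 hr^-1
Extrapolated tail: C_last / k_e = 2.43 / 0.3707 = 6.555
AUC_0→∞ = 199.055 + 6.555 = 205.61 mcg/mL·hr

AUC = 206 mcg/mL·hr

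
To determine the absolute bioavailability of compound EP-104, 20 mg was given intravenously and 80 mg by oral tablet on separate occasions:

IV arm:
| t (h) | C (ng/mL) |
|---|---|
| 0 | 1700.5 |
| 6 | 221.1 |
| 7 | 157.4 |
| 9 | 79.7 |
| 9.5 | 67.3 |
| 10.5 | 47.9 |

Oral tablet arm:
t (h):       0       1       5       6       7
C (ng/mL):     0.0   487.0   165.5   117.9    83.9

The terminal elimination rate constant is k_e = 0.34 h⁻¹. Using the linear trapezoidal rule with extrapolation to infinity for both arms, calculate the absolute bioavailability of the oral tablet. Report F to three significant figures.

Trapezoidal AUC_0→10.5 (IV):
  [0→6]: (1700.5+221.1)/2 × 6 = 5764.8
  [6→7]: (221.1+157.4)/2 × 1 = 189.25
  [7→9]: (157.4+79.7)/2 × 2 = 237.1
  [9→9.5]: (79.7+67.3)/2 × 0.5 = 36.75
  [9.5→10.5]: (67.3+47.9)/2 × 1 = 57.6
  Sum = 6285.5 ng/mL·h
IV tail: 47.9/0.34 = 140.882; AUC_iv,0→∞ = 6285.5 + 140.882 = 6426.382 ng/mL·h
Trapezoidal AUC_0→7 (oral tablet):
  [0→1]: (0.0+487.0)/2 × 1 = 243.5
  [1→5]: (487.0+165.5)/2 × 4 = 1305.0
  [5→6]: (165.5+117.9)/2 × 1 = 141.7
  [6→7]: (117.9+83.9)/2 × 1 = 100.9
  Sum = 1791.1 ng/mL·h
oral tablet tail: 83.9/0.34 = 246.765; AUC_ev,0→∞ = 1791.1 + 246.765 = 2037.865 ng/mL·h
F = (AUC_ev/D_ev)/(AUC_iv/D_iv) = (2037.865/80)/(6426.382/20) = 25.4733/321.3191 = 0.0793

F = 0.0793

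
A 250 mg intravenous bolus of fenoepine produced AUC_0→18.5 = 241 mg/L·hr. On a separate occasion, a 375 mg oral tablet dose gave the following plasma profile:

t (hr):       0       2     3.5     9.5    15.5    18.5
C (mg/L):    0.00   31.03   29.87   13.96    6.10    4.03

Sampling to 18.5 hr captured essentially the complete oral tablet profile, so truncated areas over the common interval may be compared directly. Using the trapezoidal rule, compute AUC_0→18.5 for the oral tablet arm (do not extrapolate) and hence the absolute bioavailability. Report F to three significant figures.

Trapezoidal AUC_0→18.5 (oral tablet):
  [0→2]: (0.00+31.03)/2 × 2 = 31.03
  [2→3.5]: (31.03+29.87)/2 × 1.5 = 45.675
  [3.5→9.5]: (29.87+13.96)/2 × 6 = 131.49
  [9.5→15.5]: (13.96+6.10)/2 × 6 = 60.18
  [15.5→18.5]: (6.10+4.03)/2 × 3 = 15.195
  Sum = 283.57 mg/L·hr
F = (AUC_ev/D_ev)/(AUC_iv/D_iv) = (283.57/375)/(241/250) = 0.756187/0.964 = 0.7844

F = 0.784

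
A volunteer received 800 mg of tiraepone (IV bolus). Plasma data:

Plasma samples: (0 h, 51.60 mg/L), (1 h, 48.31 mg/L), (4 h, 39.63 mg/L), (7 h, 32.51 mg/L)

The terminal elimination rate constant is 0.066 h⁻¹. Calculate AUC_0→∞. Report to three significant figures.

Trapezoidal AUC_0→7:
  [0→1]: (51.60+48.31)/2 × 1 = 49.955
  [1→4]: (48.31+39.63)/2 × 3 = 131.91
  [4→7]: (39.63+32.51)/2 × 3 = 108.21
  Sum = 290.075 mg/L·h
Extrapolated tail: C_last / k_e = 32.51 / 0.066 = 492.576
AUC_0→∞ = 290.075 + 492.576 = 782.651 mg/L·h

AUC = 783 mg/L·h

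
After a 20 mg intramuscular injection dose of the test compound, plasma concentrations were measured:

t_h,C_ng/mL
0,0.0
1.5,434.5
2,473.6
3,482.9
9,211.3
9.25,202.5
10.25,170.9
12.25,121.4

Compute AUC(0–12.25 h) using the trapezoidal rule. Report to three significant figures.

AUC = 3640 ng/mL·h

Trapezoidal AUC_0→12.25:
  [0→1.5]: (0.0+434.5)/2 × 1.5 = 325.875
  [1.5→2]: (434.5+473.6)/2 × 0.5 = 227.025
  [2→3]: (473.6+482.9)/2 × 1 = 478.25
  [3→9]: (482.9+211.3)/2 × 6 = 2082.6
  [9→9.25]: (211.3+202.5)/2 × 0.25 = 51.725
  [9.25→10.25]: (202.5+170.9)/2 × 1 = 186.7
  [10.25→12.25]: (170.9+121.4)/2 × 2 = 292.3
  Sum = 3644.475 ng/mL·h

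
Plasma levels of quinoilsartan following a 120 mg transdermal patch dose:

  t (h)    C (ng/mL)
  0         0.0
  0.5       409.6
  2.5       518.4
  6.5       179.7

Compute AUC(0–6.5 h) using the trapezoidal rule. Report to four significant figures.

AUC = 2427 ng/mL·h

Trapezoidal AUC_0→6.5:
  [0→0.5]: (0.0+409.6)/2 × 0.5 = 102.4
  [0.5→2.5]: (409.6+518.4)/2 × 2 = 928.0
  [2.5→6.5]: (518.4+179.7)/2 × 4 = 1396.2
  Sum = 2426.6 ng/mL·h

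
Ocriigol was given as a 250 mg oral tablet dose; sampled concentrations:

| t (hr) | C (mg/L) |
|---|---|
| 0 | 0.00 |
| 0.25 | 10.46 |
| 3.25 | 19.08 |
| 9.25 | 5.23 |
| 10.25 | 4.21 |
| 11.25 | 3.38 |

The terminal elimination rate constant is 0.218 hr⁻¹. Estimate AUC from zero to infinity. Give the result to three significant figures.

AUC = 143 mg/L·hr

Trapezoidal AUC_0→11.25:
  [0→0.25]: (0.00+10.46)/2 × 0.25 = 1.3075
  [0.25→3.25]: (10.46+19.08)/2 × 3 = 44.31
  [3.25→9.25]: (19.08+5.23)/2 × 6 = 72.93
  [9.25→10.25]: (5.23+4.21)/2 × 1 = 4.72
  [10.25→11.25]: (4.21+3.38)/2 × 1 = 3.795
  Sum = 127.0625 mg/L·hr
Extrapolated tail: C_last / k_e = 3.38 / 0.218 = 15.505
AUC_0→∞ = 127.0625 + 15.505 = 142.5675 mg/L·hr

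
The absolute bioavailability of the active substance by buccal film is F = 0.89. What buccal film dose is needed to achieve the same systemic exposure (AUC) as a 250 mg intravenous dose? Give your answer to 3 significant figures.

For equal systemic exposure: F × D_ev = D_iv
D_ev = D_iv / F = 250 / 0.89 = 280.899 mg

D_buccal = 281 mg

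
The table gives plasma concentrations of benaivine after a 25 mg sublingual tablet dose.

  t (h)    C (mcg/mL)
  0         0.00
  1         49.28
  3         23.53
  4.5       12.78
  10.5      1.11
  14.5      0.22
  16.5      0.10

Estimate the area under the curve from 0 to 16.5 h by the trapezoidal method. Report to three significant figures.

Trapezoidal AUC_0→16.5:
  [0→1]: (0.00+49.28)/2 × 1 = 24.64
  [1→3]: (49.28+23.53)/2 × 2 = 72.81
  [3→4.5]: (23.53+12.78)/2 × 1.5 = 27.2325
  [4.5→10.5]: (12.78+1.11)/2 × 6 = 41.67
  [10.5→14.5]: (1.11+0.22)/2 × 4 = 2.66
  [14.5→16.5]: (0.22+0.10)/2 × 2 = 0.32
  Sum = 169.3325 mcg/mL·h

AUC = 169 mcg/mL·h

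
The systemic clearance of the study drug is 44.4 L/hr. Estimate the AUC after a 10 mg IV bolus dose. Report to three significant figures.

AUC_0→∞ = Dose_iv / CL
        = 10 / 44.4 = 0.225225 mg/L·hr

AUC = 0.225 mg/L·hr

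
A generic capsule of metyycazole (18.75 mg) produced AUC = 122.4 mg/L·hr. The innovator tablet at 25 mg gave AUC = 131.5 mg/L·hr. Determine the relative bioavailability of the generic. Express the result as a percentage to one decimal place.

F_rel = 124.1%

F_rel = (AUC_test/D_test) / (AUC_ref/D_ref)
      = (122.4/18.75) / (131.5/25)
      = 6.528 / 5.26 = 1.2411 = 124.11%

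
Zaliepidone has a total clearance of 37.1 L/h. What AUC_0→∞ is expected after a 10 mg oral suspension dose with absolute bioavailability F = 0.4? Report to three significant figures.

AUC_0→∞ = F × Dose / CL
        = 0.4 × 10 / 37.1 = 0.107817 mg/L·h

AUC = 0.108 mg/L·h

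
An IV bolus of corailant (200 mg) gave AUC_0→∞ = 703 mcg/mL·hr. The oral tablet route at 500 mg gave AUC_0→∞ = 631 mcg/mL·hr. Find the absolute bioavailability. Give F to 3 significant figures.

F = 0.359

F = (AUC_ev / D_ev) / (AUC_iv / D_iv)
  = (631/500) / (703/200)
  = 1.262 / 3.515 = 0.3590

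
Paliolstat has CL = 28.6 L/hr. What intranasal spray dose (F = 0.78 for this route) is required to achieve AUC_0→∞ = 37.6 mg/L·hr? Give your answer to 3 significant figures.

Dose = CL × AUC_0→∞ / F
     = 28.6 × 37.6 / 0.78 = 1378.67 mg

Dose = 1380 mg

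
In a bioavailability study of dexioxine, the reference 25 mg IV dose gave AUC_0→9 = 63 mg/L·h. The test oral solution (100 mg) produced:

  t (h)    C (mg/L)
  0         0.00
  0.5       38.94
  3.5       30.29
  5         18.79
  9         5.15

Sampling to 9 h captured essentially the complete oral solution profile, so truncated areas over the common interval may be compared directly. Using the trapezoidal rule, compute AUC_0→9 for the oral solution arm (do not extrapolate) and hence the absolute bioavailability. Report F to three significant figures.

F = 0.787

Trapezoidal AUC_0→9 (oral solution):
  [0→0.5]: (0.00+38.94)/2 × 0.5 = 9.735
  [0.5→3.5]: (38.94+30.29)/2 × 3 = 103.845
  [3.5→5]: (30.29+18.79)/2 × 1.5 = 36.81
  [5→9]: (18.79+5.15)/2 × 4 = 47.88
  Sum = 198.27 mg/L·h
F = (AUC_ev/D_ev)/(AUC_iv/D_iv) = (198.27/100)/(63/25) = 1.9827/2.52 = 0.7868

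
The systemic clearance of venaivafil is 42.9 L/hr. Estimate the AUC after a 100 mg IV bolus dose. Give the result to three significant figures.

AUC_0→∞ = Dose_iv / CL
        = 100 / 42.9 = 2.331 mg/L·hr

AUC = 2.33 mg/L·hr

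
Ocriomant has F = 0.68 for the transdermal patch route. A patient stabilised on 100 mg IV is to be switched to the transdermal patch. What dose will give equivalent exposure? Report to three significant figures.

For equal systemic exposure: F × D_ev = D_iv
D_ev = D_iv / F = 100 / 0.68 = 147.059 mg

D_transdermal = 147 mg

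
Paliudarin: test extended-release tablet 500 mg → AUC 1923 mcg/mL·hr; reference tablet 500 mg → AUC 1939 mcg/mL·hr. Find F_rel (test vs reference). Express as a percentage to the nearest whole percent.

F_rel = (AUC_test/D_test) / (AUC_ref/D_ref)
      = (1923/500) / (1939/500)
      = 3.846 / 3.878 = 0.9917 = 99.17%

F_rel = 99%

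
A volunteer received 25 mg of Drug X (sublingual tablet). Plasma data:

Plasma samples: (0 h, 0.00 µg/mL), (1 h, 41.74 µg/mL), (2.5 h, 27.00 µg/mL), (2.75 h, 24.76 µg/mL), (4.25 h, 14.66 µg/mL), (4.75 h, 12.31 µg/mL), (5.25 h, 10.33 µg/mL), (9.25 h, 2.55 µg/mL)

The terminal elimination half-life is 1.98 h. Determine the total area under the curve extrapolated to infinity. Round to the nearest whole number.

AUC = 154 µg/mL·h

Trapezoidal AUC_0→9.25:
  [0→1]: (0.00+41.74)/2 × 1 = 20.87
  [1→2.5]: (41.74+27.00)/2 × 1.5 = 51.555
  [2.5→2.75]: (27.00+24.76)/2 × 0.25 = 6.47
  [2.75→4.25]: (24.76+14.66)/2 × 1.5 = 29.565
  [4.25→4.75]: (14.66+12.31)/2 × 0.5 = 6.7425
  [4.75→5.25]: (12.31+10.33)/2 × 0.5 = 5.66
  [5.25→9.25]: (10.33+2.55)/2 × 4 = 25.76
  Sum = 146.6225 µg/mL·h
k_e = ln2 / t½ = 0.693147 / 1.98 = 0.3501 h^-1
Extrapolated tail: C_last / k_e = 2.55 / 0.3501 = 7.284
AUC_0→∞ = 146.6225 + 7.284 = 153.9065 µg/mL·h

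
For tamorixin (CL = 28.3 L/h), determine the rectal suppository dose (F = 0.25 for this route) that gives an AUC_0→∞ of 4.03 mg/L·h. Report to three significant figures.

Dose = 456 mg

Dose = CL × AUC_0→∞ / F
     = 28.3 × 4.03 / 0.25 = 456.196 mg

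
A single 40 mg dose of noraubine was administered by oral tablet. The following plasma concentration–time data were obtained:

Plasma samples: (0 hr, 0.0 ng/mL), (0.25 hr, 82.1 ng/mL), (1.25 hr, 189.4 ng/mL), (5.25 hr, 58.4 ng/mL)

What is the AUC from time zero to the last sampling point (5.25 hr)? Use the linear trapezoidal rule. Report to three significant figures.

AUC = 642 ng/mL·hr

Trapezoidal AUC_0→5.25:
  [0→0.25]: (0.0+82.1)/2 × 0.25 = 10.2625
  [0.25→1.25]: (82.1+189.4)/2 × 1 = 135.75
  [1.25→5.25]: (189.4+58.4)/2 × 4 = 495.6
  Sum = 641.6125 ng/mL·hr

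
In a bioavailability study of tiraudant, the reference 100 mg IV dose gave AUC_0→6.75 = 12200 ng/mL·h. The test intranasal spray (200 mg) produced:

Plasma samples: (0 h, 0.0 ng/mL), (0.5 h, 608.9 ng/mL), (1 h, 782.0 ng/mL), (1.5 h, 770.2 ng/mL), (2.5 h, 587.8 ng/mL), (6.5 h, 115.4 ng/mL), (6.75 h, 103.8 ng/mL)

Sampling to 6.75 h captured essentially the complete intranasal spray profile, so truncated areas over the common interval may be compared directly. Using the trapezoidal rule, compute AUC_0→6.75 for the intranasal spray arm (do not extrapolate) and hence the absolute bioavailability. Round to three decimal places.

F = 0.123

Trapezoidal AUC_0→6.75 (intranasal spray):
  [0→0.5]: (0.0+608.9)/2 × 0.5 = 152.225
  [0.5→1]: (608.9+782.0)/2 × 0.5 = 347.725
  [1→1.5]: (782.0+770.2)/2 × 0.5 = 388.05
  [1.5→2.5]: (770.2+587.8)/2 × 1 = 679.0
  [2.5→6.5]: (587.8+115.4)/2 × 4 = 1406.4
  [6.5→6.75]: (115.4+103.8)/2 × 0.25 = 27.4
  Sum = 3000.8 ng/mL·h
F = (AUC_ev/D_ev)/(AUC_iv/D_iv) = (3000.8/200)/(12200/100) = 15.004/122 = 0.1230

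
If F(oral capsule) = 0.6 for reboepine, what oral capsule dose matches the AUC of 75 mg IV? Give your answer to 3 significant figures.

For equal systemic exposure: F × D_ev = D_iv
D_ev = D_iv / F = 75 / 0.6 = 125 mg

D_oral = 125 mg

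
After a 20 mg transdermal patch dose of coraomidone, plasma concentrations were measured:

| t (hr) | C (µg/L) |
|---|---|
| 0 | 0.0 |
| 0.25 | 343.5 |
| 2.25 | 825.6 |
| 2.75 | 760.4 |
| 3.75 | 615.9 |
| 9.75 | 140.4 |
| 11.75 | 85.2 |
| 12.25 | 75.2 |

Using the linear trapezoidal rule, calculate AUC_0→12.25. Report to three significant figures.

AUC = 4830 µg/L·hr

Trapezoidal AUC_0→12.25:
  [0→0.25]: (0.0+343.5)/2 × 0.25 = 42.9375
  [0.25→2.25]: (343.5+825.6)/2 × 2 = 1169.1
  [2.25→2.75]: (825.6+760.4)/2 × 0.5 = 396.5
  [2.75→3.75]: (760.4+615.9)/2 × 1 = 688.15
  [3.75→9.75]: (615.9+140.4)/2 × 6 = 2268.9
  [9.75→11.75]: (140.4+85.2)/2 × 2 = 225.6
  [11.75→12.25]: (85.2+75.2)/2 × 0.5 = 40.1
  Sum = 4831.2875 µg/L·hr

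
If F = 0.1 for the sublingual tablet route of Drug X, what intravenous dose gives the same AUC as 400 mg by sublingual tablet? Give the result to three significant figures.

D_iv = 40.0 mg

Systemic exposure from an extravascular dose = F × D_ev, so the equivalent IV dose is F × D_ev.
D_iv = F × D_ev = 0.1 × 400 = 40 mg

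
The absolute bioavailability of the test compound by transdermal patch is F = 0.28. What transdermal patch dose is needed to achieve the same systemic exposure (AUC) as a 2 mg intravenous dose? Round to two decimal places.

D_transdermal = 7.14 mg

For equal systemic exposure: F × D_ev = D_iv
D_ev = D_iv / F = 2 / 0.28 = 7.14286 mg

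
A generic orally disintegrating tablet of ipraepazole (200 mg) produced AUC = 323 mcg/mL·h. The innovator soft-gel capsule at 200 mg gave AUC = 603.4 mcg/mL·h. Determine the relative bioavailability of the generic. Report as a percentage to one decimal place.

F_rel = 53.5%

F_rel = (AUC_test/D_test) / (AUC_ref/D_ref)
      = (323/200) / (603.4/200)
      = 1.615 / 3.017 = 0.5353 = 53.53%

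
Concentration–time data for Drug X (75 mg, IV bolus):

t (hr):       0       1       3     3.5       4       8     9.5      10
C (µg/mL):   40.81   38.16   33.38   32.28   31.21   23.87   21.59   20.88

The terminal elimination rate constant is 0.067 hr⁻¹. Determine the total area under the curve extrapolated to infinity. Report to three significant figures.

Trapezoidal AUC_0→10:
  [0→1]: (40.81+38.16)/2 × 1 = 39.485
  [1→3]: (38.16+33.38)/2 × 2 = 71.54
  [3→3.5]: (33.38+32.28)/2 × 0.5 = 16.415
  [3.5→4]: (32.28+31.21)/2 × 0.5 = 15.8725
  [4→8]: (31.21+23.87)/2 × 4 = 110.16
  [8→9.5]: (23.87+21.59)/2 × 1.5 = 34.095
  [9.5→10]: (21.59+20.88)/2 × 0.5 = 10.6175
  Sum = 298.185 µg/mL·hr
Extrapolated tail: C_last / k_e = 20.88 / 0.067 = 311.642
AUC_0→∞ = 298.185 + 311.642 = 609.827 µg/mL·hr

AUC = 610 µg/mL·hr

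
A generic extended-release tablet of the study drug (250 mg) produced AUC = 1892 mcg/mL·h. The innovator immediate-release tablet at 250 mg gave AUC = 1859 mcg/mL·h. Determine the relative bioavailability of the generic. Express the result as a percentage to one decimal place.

F_rel = (AUC_test/D_test) / (AUC_ref/D_ref)
      = (1892/250) / (1859/250)
      = 7.568 / 7.436 = 1.0178 = 101.78%

F_rel = 101.8%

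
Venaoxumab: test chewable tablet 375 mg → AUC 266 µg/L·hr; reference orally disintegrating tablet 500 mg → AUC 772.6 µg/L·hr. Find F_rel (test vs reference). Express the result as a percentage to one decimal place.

F_rel = 45.9%

F_rel = (AUC_test/D_test) / (AUC_ref/D_ref)
      = (266/375) / (772.6/500)
      = 0.709333 / 1.5452 = 0.4591 = 45.91%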